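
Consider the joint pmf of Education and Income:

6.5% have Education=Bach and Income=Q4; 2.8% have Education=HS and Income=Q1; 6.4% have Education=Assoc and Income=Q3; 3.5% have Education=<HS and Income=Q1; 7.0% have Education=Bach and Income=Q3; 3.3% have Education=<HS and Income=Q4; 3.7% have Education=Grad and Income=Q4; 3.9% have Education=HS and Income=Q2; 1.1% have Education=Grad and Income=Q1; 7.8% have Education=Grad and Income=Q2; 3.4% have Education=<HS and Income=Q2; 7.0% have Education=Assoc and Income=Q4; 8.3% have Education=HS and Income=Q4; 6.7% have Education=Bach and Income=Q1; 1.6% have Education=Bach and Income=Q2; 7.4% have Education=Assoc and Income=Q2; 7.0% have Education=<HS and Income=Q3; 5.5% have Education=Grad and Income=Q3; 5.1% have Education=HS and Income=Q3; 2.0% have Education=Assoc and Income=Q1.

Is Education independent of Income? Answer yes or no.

P(Education=Bach) = 0.218 and P(Income=Q2) = 0.241, so their product is 0.05254, but P(Education=Bach, Income=Q2) = 0.016. Since these differ, Education and Income are not independent.

no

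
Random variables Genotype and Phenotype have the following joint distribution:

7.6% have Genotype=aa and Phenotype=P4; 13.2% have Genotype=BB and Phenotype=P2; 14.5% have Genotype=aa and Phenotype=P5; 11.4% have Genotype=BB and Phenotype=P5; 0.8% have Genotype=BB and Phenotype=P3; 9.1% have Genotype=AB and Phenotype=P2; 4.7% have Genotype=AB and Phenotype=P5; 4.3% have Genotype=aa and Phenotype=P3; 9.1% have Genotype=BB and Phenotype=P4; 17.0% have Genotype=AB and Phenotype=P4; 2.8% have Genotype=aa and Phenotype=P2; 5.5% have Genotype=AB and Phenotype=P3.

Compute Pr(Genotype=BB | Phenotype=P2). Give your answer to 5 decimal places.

P(Phenotype=P2) = 0.028 + 0.091 + 0.132 = 0.251.
P(Genotype=BB | Phenotype=P2) = 0.132/0.251 = 0.52590.

0.52590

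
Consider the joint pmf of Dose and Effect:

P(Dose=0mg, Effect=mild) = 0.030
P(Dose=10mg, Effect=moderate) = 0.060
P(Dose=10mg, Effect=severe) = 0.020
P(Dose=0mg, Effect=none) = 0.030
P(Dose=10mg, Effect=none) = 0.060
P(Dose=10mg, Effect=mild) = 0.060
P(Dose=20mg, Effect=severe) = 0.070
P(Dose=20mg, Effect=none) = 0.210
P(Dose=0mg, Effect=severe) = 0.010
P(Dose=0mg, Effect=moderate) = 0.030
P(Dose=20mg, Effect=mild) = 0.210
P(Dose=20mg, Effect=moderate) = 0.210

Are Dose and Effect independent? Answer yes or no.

Every cell satisfies P(Dose,Effect) = P(Dose)·P(Effect). For instance P(Dose=0mg) = 0.100, P(Effect=severe) = 0.100, and 0.100×0.100 = 0.010 matches the joint entry. So Dose and Effect are independent.

yes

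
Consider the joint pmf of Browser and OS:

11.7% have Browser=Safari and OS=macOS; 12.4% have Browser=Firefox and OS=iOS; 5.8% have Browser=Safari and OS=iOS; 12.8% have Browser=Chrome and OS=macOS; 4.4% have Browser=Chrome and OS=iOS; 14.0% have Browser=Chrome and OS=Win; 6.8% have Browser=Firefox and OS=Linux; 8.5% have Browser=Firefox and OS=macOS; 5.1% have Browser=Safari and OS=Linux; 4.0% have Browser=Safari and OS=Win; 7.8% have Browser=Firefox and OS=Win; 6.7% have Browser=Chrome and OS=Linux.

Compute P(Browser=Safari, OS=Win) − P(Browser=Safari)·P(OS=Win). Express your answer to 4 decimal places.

P(Browser=Safari) = 0.040 + 0.117 + 0.051 + 0.058 = 0.266.
P(OS=Win) = 0.140 + 0.078 + 0.040 = 0.258.
P(Browser=Safari, OS=Win) − P(Browser=Safari)P(OS=Win) = 0.040 − 0.266×0.258 = -0.0286.

-0.0286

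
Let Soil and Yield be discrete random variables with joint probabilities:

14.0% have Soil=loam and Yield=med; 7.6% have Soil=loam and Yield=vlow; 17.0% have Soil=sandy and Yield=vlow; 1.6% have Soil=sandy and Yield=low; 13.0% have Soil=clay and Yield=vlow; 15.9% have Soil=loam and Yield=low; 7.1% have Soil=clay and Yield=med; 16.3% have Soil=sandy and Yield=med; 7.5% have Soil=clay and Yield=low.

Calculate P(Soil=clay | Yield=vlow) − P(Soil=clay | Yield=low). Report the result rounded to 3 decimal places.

P(Yield=vlow) = 0.170 + 0.076 + 0.130 = 0.376; P(Soil=clay | Yield=vlow) = 0.130/0.376 = 0.3457.
P(Yield=low) = 0.016 + 0.159 + 0.075 = 0.250; P(Soil=clay | Yield=low) = 0.075/0.250 = 0.3000.
Difference = 0.046.

0.046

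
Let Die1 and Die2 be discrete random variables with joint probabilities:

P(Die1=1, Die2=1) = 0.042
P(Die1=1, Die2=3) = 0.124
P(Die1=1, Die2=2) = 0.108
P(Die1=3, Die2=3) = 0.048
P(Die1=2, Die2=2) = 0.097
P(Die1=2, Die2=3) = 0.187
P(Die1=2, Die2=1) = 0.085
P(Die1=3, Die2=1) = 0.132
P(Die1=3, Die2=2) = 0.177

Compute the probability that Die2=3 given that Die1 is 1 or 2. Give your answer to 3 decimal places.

P(Die1=1) = 0.042 + 0.108 + 0.124 = 0.274.
P(Die1=2) = 0.085 + 0.097 + 0.187 = 0.369.
P(Die1 ∈ {1, 2}) = 0.274 + 0.369 = 0.643; P(Die2=3, Die1 ∈ {1, 2}) = 0.124 + 0.187 = 0.311.
P(Die2=3 | Die1 ∈ {1, 2}) = 0.311/0.643 = 0.484.

0.484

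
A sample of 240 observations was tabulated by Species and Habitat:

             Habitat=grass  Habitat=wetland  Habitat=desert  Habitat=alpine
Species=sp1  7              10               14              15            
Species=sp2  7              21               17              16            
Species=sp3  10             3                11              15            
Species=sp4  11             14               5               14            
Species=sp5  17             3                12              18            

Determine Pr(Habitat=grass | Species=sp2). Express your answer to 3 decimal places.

0.115

Total with Species=sp2: 7 + 21 + 17 + 16 = 61.
P(Habitat=grass | Species=sp2) = 7/61 = 0.115.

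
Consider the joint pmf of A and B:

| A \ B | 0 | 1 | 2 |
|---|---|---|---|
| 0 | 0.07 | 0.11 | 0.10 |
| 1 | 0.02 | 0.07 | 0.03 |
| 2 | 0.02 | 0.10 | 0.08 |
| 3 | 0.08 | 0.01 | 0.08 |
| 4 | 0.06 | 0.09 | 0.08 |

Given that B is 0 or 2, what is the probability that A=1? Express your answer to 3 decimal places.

0.081

P(B=0) = 0.07 + 0.02 + 0.02 + 0.08 + 0.06 = 0.25.
P(B=2) = 0.10 + 0.03 + 0.08 + 0.08 + 0.08 = 0.37.
P(B ∈ {0, 2}) = 0.25 + 0.37 = 0.62; P(A=1, B ∈ {0, 2}) = 0.02 + 0.03 = 0.05.
P(A=1 | B ∈ {0, 2}) = 0.05/0.62 = 0.081.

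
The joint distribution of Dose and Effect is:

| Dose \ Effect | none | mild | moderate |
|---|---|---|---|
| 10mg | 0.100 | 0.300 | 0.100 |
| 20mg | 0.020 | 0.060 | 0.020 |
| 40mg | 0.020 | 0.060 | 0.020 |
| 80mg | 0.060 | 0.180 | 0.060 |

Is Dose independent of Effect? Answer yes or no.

Every cell satisfies P(Dose,Effect) = P(Dose)·P(Effect). For instance P(Dose=40mg) = 0.100, P(Effect=none) = 0.200, and 0.100×0.200 = 0.020 matches the joint entry. So Dose and Effect are independent.

yes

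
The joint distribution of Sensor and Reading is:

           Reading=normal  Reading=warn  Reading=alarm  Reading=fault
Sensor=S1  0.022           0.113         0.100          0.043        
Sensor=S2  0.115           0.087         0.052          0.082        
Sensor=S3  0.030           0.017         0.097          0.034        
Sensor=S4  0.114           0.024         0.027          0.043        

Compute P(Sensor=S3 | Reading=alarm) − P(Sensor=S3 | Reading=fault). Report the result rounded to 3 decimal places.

0.183

P(Reading=alarm) = 0.100 + 0.052 + 0.097 + 0.027 = 0.276; P(Sensor=S3 | Reading=alarm) = 0.097/0.276 = 0.3514.
P(Reading=fault) = 0.043 + 0.082 + 0.034 + 0.043 = 0.202; P(Sensor=S3 | Reading=fault) = 0.034/0.202 = 0.1683.
Difference = 0.183.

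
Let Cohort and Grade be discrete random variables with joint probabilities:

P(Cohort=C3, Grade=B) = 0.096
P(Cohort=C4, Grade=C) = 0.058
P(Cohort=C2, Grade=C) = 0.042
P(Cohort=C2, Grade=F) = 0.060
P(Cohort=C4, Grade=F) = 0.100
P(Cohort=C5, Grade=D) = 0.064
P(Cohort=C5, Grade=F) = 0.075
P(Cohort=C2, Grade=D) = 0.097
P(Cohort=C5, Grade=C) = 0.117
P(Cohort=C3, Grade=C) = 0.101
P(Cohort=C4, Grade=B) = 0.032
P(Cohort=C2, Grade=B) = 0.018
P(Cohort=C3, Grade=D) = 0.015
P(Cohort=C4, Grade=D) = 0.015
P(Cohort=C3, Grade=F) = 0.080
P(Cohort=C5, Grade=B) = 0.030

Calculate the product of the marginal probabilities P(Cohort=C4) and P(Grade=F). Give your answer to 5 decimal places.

0.06458

P(Cohort=C4) = 0.032 + 0.058 + 0.015 + 0.100 = 0.205.
P(Grade=F) = 0.060 + 0.080 + 0.100 + 0.075 = 0.315.
Product: 0.205 × 0.315 = 0.06458.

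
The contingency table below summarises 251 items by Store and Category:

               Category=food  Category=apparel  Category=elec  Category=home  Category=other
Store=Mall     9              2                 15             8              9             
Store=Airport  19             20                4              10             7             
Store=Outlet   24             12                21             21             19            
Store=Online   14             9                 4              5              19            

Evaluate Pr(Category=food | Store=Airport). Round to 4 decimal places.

Total with Store=Airport: 19 + 20 + 4 + 10 + 7 = 60.
P(Category=food | Store=Airport) = 19/60 = 0.3167.

0.3167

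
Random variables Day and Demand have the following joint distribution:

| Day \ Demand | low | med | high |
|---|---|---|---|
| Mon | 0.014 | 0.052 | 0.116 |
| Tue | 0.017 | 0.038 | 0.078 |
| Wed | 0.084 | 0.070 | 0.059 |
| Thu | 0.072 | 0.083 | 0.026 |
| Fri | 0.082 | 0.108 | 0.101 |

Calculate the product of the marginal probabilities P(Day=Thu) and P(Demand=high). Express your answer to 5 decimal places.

P(Day=Thu) = 0.072 + 0.083 + 0.026 = 0.181.
P(Demand=high) = 0.116 + 0.078 + 0.059 + 0.026 + 0.101 = 0.380.
Product: 0.181 × 0.380 = 0.06878.

0.06878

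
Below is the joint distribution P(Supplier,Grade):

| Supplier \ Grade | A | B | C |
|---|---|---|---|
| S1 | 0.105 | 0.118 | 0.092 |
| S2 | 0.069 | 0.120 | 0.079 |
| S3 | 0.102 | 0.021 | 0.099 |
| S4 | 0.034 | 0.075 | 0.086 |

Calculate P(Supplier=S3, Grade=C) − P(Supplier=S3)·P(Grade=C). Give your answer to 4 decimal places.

0.0200

P(Supplier=S3) = 0.102 + 0.021 + 0.099 = 0.222.
P(Grade=C) = 0.092 + 0.079 + 0.099 + 0.086 = 0.356.
P(Supplier=S3, Grade=C) − P(Supplier=S3)P(Grade=C) = 0.099 − 0.222×0.356 = 0.0200.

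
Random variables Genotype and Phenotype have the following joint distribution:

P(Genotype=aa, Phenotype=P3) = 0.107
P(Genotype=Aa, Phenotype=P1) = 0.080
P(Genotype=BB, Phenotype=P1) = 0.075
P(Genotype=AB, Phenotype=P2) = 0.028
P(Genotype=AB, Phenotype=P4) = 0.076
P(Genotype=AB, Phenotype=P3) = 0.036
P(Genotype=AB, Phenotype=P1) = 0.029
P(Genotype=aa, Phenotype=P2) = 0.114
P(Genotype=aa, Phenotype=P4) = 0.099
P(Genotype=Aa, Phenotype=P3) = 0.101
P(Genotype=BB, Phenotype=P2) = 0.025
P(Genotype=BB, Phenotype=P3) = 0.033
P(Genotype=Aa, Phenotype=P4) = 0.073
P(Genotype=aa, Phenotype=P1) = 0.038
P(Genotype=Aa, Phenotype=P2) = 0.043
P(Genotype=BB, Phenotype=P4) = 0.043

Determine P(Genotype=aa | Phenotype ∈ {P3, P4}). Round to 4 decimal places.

0.3627

P(Phenotype=P3) = 0.101 + 0.107 + 0.036 + 0.033 = 0.277.
P(Phenotype=P4) = 0.073 + 0.099 + 0.076 + 0.043 = 0.291.
P(Phenotype ∈ {P3, P4}) = 0.277 + 0.291 = 0.568; P(Genotype=aa, Phenotype ∈ {P3, P4}) = 0.107 + 0.099 = 0.206.
P(Genotype=aa | Phenotype ∈ {P3, P4}) = 0.206/0.568 = 0.3627.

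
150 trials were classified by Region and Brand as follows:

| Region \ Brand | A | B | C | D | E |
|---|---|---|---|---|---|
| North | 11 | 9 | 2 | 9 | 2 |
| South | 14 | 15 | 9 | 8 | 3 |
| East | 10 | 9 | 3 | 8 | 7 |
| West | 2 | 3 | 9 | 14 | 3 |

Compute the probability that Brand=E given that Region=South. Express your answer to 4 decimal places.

Total with Region=South: 14 + 15 + 9 + 8 + 3 = 49.
P(Brand=E | Region=South) = 3/49 = 0.0612.

0.0612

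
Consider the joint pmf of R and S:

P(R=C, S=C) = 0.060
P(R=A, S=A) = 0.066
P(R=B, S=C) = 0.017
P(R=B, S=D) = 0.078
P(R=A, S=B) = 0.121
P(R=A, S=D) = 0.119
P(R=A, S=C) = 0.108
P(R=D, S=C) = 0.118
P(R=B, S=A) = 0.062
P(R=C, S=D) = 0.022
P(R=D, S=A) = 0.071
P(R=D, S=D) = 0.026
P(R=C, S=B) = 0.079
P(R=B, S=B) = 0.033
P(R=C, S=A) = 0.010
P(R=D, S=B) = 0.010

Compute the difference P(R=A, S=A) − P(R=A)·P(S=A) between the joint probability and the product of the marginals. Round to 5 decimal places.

-0.02053

P(R=A) = 0.066 + 0.121 + 0.108 + 0.119 = 0.414.
P(S=A) = 0.066 + 0.062 + 0.010 + 0.071 = 0.209.
P(R=A, S=A) − P(R=A)P(S=A) = 0.066 − 0.414×0.209 = -0.02053.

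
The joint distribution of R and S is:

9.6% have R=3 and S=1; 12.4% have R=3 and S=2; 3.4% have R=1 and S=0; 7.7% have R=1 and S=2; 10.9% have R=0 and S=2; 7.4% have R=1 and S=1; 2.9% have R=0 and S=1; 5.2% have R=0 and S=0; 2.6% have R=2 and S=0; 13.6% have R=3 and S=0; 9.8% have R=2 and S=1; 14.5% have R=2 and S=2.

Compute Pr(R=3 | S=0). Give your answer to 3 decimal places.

0.548

P(S=0) = 0.052 + 0.034 + 0.026 + 0.136 = 0.248.
P(R=3 | S=0) = 0.136/0.248 = 0.548.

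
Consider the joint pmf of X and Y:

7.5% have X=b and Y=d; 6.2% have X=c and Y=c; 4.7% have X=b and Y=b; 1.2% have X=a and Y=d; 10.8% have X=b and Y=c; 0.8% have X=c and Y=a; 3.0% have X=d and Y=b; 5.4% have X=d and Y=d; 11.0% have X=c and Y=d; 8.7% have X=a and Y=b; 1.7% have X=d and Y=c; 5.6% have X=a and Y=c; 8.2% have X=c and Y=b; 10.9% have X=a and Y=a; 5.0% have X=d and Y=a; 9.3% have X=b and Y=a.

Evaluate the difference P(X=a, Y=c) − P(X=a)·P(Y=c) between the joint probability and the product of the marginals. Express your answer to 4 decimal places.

-0.0082

P(X=a) = 0.109 + 0.087 + 0.056 + 0.012 = 0.264.
P(Y=c) = 0.056 + 0.108 + 0.062 + 0.017 = 0.243.
P(X=a, Y=c) − P(X=a)P(Y=c) = 0.056 − 0.264×0.243 = -0.0082.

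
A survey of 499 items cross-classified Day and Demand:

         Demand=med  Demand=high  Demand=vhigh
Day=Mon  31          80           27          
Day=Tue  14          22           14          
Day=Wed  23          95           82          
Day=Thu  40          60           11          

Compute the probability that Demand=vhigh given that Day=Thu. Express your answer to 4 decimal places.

Total with Day=Thu: 40 + 60 + 11 = 111.
P(Demand=vhigh | Day=Thu) = 11/111 = 0.0991.

0.0991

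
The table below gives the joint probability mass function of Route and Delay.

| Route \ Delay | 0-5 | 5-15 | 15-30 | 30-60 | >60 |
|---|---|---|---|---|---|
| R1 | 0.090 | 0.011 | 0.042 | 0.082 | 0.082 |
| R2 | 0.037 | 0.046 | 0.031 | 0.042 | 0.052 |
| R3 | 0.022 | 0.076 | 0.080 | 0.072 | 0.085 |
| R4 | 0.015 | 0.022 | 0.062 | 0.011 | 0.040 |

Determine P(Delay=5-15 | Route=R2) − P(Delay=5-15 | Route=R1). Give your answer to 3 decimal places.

P(Route=R2) = 0.037 + 0.046 + 0.031 + 0.042 + 0.052 = 0.208; P(Delay=5-15 | Route=R2) = 0.046/0.208 = 0.2212.
P(Route=R1) = 0.090 + 0.011 + 0.042 + 0.082 + 0.082 = 0.307; P(Delay=5-15 | Route=R1) = 0.011/0.307 = 0.0358.
Difference = 0.185.

0.185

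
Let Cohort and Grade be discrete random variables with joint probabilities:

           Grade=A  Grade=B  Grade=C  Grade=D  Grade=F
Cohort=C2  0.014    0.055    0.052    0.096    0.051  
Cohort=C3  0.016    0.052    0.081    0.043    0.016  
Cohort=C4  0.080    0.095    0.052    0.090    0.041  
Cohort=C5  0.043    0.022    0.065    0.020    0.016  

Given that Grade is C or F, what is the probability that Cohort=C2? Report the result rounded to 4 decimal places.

0.2754

P(Grade=C) = 0.052 + 0.081 + 0.052 + 0.065 = 0.250.
P(Grade=F) = 0.051 + 0.016 + 0.041 + 0.016 = 0.124.
P(Grade ∈ {C, F}) = 0.250 + 0.124 = 0.374; P(Cohort=C2, Grade ∈ {C, F}) = 0.052 + 0.051 = 0.103.
P(Cohort=C2 | Grade ∈ {C, F}) = 0.103/0.374 = 0.2754.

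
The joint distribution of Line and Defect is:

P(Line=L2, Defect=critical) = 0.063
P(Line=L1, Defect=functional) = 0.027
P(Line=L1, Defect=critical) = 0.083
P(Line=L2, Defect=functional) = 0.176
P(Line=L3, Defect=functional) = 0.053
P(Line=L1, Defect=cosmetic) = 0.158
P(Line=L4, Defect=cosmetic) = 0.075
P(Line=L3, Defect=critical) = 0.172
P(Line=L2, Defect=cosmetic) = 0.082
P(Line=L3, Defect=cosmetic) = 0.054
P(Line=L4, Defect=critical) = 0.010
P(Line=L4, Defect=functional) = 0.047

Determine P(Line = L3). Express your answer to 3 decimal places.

0.279

P(Line=L3) = 0.054 + 0.053 + 0.172 = 0.279.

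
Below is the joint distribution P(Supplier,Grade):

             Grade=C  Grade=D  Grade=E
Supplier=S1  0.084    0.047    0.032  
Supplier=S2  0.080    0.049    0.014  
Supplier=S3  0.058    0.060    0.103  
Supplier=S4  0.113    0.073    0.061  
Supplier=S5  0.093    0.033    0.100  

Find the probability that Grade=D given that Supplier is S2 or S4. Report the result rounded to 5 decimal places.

P(Supplier=S2) = 0.080 + 0.049 + 0.014 = 0.143.
P(Supplier=S4) = 0.113 + 0.073 + 0.061 = 0.247.
P(Supplier ∈ {S2, S4}) = 0.143 + 0.247 = 0.390; P(Grade=D, Supplier ∈ {S2, S4}) = 0.049 + 0.073 = 0.122.
P(Grade=D | Supplier ∈ {S2, S4}) = 0.122/0.390 = 0.31282.

0.31282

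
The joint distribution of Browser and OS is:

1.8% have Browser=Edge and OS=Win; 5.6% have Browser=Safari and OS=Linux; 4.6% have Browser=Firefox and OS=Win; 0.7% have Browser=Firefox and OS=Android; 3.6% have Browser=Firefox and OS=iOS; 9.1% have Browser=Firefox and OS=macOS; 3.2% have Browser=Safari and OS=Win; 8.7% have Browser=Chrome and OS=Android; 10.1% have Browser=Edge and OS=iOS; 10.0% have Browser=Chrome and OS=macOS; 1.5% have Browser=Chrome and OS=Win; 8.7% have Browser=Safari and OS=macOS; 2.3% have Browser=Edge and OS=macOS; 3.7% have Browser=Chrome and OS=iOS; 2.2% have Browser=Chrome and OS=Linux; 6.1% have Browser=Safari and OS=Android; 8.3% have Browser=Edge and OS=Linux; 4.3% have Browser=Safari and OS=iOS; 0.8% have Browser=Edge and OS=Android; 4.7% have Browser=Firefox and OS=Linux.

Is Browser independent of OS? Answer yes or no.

P(Browser=Edge) = 0.233 and P(OS=iOS) = 0.217, so their product is 0.05056, but P(Browser=Edge, OS=iOS) = 0.101. Since these differ, Browser and OS are not independent.

no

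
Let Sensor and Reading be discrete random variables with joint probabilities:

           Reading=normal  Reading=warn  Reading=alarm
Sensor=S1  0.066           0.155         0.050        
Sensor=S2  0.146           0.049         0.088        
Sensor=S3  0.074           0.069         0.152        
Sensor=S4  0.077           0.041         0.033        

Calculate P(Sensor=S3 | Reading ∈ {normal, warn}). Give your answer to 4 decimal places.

0.2112

P(Reading=normal) = 0.066 + 0.146 + 0.074 + 0.077 = 0.363.
P(Reading=warn) = 0.155 + 0.049 + 0.069 + 0.041 = 0.314.
P(Reading ∈ {normal, warn}) = 0.363 + 0.314 = 0.677; P(Sensor=S3, Reading ∈ {normal, warn}) = 0.074 + 0.069 = 0.143.
P(Sensor=S3 | Reading ∈ {normal, warn}) = 0.143/0.677 = 0.2112.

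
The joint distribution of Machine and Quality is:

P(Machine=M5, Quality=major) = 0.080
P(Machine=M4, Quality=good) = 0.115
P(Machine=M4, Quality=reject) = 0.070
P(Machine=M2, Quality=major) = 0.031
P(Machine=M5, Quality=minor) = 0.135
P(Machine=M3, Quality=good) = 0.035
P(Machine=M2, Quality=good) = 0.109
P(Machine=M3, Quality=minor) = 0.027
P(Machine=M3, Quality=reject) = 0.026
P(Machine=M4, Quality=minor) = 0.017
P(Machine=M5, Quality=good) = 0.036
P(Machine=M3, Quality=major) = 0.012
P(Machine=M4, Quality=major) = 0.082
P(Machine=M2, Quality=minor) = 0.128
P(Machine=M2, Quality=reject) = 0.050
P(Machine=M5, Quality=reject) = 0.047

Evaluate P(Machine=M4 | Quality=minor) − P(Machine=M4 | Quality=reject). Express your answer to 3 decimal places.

P(Quality=minor) = 0.128 + 0.027 + 0.017 + 0.135 = 0.307; P(Machine=M4 | Quality=minor) = 0.017/0.307 = 0.0554.
P(Quality=reject) = 0.050 + 0.026 + 0.070 + 0.047 = 0.193; P(Machine=M4 | Quality=reject) = 0.070/0.193 = 0.3627.
Difference = -0.307.

-0.307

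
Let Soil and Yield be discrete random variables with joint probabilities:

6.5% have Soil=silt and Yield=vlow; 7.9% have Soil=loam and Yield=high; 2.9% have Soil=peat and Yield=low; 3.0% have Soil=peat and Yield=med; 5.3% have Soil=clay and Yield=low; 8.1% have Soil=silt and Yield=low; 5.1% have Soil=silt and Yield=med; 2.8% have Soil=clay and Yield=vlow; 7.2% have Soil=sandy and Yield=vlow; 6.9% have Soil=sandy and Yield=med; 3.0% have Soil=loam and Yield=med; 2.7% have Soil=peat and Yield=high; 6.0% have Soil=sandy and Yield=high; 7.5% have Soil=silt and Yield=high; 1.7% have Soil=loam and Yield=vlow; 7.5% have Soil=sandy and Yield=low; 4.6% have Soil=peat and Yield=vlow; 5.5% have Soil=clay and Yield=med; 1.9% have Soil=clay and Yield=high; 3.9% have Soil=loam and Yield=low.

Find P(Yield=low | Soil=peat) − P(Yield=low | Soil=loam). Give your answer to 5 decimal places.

P(Soil=peat) = 0.046 + 0.029 + 0.030 + 0.027 = 0.132; P(Yield=low | Soil=peat) = 0.029/0.132 = 0.219697.
P(Soil=loam) = 0.017 + 0.039 + 0.030 + 0.079 = 0.165; P(Yield=low | Soil=loam) = 0.039/0.165 = 0.236364.
Difference = -0.01667.

-0.01667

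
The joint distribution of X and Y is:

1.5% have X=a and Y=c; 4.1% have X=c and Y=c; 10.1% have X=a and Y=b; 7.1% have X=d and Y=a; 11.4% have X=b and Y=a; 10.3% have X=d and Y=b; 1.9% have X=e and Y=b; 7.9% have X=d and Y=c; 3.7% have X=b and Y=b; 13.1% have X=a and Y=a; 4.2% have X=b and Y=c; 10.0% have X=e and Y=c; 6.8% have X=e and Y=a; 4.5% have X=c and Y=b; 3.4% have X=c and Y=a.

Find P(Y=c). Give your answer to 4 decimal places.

P(Y=c) = 0.015 + 0.042 + 0.041 + 0.079 + 0.100 = 0.277.

0.2770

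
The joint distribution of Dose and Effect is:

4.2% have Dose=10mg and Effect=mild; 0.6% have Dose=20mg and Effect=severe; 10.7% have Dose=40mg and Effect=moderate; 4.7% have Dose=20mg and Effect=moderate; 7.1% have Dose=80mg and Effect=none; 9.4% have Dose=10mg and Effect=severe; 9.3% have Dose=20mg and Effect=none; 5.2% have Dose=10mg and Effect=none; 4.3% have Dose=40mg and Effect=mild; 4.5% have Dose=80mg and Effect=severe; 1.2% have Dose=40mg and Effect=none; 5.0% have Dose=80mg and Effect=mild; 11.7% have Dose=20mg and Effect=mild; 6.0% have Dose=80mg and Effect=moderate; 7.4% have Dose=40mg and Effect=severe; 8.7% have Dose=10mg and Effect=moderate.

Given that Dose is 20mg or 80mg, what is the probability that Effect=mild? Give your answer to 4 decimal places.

0.3415

P(Dose=20mg) = 0.093 + 0.117 + 0.047 + 0.006 = 0.263.
P(Dose=80mg) = 0.071 + 0.050 + 0.060 + 0.045 = 0.226.
P(Dose ∈ {20mg, 80mg}) = 0.263 + 0.226 = 0.489; P(Effect=mild, Dose ∈ {20mg, 80mg}) = 0.117 + 0.050 = 0.167.
P(Effect=mild | Dose ∈ {20mg, 80mg}) = 0.167/0.489 = 0.3415.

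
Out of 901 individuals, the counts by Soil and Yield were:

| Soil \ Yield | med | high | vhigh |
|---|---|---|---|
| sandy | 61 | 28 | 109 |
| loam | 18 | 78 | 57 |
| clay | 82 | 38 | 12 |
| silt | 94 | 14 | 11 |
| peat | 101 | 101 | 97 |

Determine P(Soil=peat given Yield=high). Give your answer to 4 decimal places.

0.3900

Total with Yield=high: 28 + 78 + 38 + 14 + 101 = 259.
P(Soil=peat | Yield=high) = 101/259 = 0.3900.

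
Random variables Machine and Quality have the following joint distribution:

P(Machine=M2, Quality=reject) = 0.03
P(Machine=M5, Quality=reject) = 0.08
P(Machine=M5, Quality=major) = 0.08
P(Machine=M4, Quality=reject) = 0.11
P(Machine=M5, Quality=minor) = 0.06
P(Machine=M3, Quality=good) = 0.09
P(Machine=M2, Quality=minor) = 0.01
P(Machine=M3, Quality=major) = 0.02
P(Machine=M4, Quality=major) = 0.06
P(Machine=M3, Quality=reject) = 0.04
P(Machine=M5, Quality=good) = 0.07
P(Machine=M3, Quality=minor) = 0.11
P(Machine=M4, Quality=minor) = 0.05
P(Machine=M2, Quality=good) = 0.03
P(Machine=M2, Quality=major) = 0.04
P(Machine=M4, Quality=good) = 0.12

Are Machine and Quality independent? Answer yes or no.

no

P(Machine=M3) = 0.26 and P(Quality=minor) = 0.23, so their product is 0.0598, but P(Machine=M3, Quality=minor) = 0.11. Since these differ, Machine and Quality are not independent.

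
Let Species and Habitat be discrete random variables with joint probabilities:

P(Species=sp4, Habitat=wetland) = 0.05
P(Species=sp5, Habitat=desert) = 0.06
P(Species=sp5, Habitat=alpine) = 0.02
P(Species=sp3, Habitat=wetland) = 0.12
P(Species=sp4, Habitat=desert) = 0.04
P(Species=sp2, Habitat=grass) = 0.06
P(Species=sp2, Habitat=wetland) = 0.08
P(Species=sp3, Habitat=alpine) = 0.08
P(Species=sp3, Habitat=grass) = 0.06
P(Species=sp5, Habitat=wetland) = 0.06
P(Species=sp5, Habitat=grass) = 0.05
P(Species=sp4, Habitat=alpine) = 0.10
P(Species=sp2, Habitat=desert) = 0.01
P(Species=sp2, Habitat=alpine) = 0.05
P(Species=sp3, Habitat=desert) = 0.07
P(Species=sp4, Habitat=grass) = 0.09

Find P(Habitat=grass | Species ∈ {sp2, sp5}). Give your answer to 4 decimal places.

0.2821

P(Species=sp2) = 0.06 + 0.08 + 0.01 + 0.05 = 0.20.
P(Species=sp5) = 0.05 + 0.06 + 0.06 + 0.02 = 0.19.
P(Species ∈ {sp2, sp5}) = 0.20 + 0.19 = 0.39; P(Habitat=grass, Species ∈ {sp2, sp5}) = 0.06 + 0.05 = 0.11.
P(Habitat=grass | Species ∈ {sp2, sp5}) = 0.11/0.39 = 0.2821.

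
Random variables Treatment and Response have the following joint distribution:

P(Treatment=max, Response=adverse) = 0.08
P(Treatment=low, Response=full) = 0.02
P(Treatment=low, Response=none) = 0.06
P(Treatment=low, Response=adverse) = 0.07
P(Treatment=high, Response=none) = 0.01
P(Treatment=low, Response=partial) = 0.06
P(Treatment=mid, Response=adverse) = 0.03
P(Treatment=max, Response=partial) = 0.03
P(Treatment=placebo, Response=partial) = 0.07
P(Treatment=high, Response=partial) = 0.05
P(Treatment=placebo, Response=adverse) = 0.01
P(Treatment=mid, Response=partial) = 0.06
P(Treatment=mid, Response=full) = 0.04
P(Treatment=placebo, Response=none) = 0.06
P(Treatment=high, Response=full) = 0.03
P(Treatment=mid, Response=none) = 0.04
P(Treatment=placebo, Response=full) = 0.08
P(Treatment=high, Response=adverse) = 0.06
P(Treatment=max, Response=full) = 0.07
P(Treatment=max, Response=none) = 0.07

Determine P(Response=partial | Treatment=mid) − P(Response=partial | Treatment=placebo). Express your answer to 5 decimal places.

P(Treatment=mid) = 0.04 + 0.06 + 0.04 + 0.03 = 0.17; P(Response=partial | Treatment=mid) = 0.06/0.17 = 0.352941.
P(Treatment=placebo) = 0.06 + 0.07 + 0.08 + 0.01 = 0.22; P(Response=partial | Treatment=placebo) = 0.07/0.22 = 0.318182.
Difference = 0.03476.

0.03476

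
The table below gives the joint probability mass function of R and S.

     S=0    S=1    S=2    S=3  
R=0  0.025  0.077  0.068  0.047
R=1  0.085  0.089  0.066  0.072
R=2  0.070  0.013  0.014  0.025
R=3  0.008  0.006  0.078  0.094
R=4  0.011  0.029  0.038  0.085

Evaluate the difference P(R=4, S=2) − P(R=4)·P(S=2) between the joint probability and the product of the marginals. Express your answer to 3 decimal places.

-0.005

P(R=4) = 0.011 + 0.029 + 0.038 + 0.085 = 0.163.
P(S=2) = 0.068 + 0.066 + 0.014 + 0.078 + 0.038 = 0.264.
P(R=4, S=2) − P(R=4)P(S=2) = 0.038 − 0.163×0.264 = -0.005.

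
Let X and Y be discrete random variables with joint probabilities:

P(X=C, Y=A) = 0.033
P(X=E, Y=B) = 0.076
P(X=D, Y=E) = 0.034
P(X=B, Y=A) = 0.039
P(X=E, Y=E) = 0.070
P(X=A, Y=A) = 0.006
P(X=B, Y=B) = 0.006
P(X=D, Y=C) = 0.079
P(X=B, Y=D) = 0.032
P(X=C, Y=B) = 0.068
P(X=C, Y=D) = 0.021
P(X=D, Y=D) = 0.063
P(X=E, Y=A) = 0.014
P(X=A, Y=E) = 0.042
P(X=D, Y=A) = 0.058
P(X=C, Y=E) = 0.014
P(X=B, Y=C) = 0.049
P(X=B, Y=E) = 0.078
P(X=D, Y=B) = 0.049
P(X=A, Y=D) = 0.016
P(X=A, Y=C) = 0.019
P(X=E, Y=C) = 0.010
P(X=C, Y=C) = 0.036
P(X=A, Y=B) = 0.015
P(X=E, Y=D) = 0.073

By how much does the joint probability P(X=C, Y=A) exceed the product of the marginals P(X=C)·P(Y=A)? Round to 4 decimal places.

0.0072

P(X=C) = 0.033 + 0.068 + 0.036 + 0.021 + 0.014 = 0.172.
P(Y=A) = 0.006 + 0.039 + 0.033 + 0.058 + 0.014 = 0.150.
P(X=C, Y=A) − P(X=C)P(Y=A) = 0.033 − 0.172×0.150 = 0.0072.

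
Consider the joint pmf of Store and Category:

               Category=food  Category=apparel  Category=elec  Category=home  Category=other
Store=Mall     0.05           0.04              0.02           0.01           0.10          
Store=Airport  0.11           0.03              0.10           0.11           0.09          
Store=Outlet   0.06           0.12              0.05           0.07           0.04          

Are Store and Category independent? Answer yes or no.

no

P(Store=Outlet) = 0.34 and P(Category=apparel) = 0.19, so their product is 0.0646, but P(Store=Outlet, Category=apparel) = 0.12. Since these differ, Store and Category are not independent.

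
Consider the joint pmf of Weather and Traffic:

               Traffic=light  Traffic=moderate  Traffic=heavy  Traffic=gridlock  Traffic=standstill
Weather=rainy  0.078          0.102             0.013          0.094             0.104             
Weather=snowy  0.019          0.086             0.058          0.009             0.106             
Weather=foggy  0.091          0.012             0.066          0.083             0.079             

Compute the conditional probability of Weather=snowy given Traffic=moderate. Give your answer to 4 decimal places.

0.4300

P(Traffic=moderate) = 0.102 + 0.086 + 0.012 = 0.200.
P(Weather=snowy | Traffic=moderate) = 0.086/0.200 = 0.4300.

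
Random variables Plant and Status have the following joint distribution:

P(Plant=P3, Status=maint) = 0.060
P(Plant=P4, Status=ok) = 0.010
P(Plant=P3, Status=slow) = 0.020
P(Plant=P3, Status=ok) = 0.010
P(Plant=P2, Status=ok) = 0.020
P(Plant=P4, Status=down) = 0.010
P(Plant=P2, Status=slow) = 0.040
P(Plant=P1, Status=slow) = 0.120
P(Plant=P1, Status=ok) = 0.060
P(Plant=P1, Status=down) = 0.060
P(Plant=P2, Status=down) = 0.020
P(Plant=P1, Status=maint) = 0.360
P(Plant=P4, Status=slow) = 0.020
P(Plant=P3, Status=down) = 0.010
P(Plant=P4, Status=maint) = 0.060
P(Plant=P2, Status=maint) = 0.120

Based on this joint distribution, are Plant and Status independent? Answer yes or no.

yes

Every cell satisfies P(Plant,Status) = P(Plant)·P(Status). For instance P(Plant=P2) = 0.200, P(Status=down) = 0.100, and 0.200×0.100 = 0.020 matches the joint entry. So Plant and Status are independent.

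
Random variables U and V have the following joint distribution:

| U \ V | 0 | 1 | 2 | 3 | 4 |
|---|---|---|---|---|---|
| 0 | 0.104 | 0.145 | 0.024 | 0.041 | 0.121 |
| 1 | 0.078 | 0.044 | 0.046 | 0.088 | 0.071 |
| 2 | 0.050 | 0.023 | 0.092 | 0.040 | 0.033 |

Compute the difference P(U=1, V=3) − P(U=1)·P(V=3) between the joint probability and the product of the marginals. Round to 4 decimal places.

0.0327

P(U=1) = 0.078 + 0.044 + 0.046 + 0.088 + 0.071 = 0.327.
P(V=3) = 0.041 + 0.088 + 0.040 = 0.169.
P(U=1, V=3) − P(U=1)P(V=3) = 0.088 − 0.327×0.169 = 0.0327.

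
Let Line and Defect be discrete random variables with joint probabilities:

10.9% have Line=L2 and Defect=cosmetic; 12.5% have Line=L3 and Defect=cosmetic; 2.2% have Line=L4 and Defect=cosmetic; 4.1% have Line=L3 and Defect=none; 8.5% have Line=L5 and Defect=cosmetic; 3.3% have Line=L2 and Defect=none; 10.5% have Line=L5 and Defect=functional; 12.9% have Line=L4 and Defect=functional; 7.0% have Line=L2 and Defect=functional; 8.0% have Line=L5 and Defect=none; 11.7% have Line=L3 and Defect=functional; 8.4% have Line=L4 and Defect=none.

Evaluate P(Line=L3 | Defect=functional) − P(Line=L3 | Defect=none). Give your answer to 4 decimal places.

0.1056

P(Defect=functional) = 0.070 + 0.117 + 0.129 + 0.105 = 0.421; P(Line=L3 | Defect=functional) = 0.117/0.421 = 0.27791.
P(Defect=none) = 0.033 + 0.041 + 0.084 + 0.080 = 0.238; P(Line=L3 | Defect=none) = 0.041/0.238 = 0.17227.
Difference = 0.1056.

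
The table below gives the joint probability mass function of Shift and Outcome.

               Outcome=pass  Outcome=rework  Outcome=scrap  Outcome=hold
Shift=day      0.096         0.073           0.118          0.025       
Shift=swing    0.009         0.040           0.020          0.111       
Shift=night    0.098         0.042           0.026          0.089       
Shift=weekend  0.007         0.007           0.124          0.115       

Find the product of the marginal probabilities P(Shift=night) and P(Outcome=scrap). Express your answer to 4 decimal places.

P(Shift=night) = 0.098 + 0.042 + 0.026 + 0.089 = 0.255.
P(Outcome=scrap) = 0.118 + 0.020 + 0.026 + 0.124 = 0.288.
Product: 0.255 × 0.288 = 0.0734.

0.0734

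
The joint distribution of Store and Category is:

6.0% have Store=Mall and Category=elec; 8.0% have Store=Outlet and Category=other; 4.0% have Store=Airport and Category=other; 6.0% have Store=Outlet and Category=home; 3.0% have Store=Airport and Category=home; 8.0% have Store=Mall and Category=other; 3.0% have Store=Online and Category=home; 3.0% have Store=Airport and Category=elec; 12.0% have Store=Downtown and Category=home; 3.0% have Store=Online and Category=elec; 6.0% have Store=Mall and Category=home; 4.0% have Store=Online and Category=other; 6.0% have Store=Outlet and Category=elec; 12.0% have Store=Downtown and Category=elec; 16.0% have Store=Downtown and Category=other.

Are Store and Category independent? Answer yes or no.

yes

Every cell satisfies P(Store,Category) = P(Store)·P(Category). For instance P(Store=Airport) = 0.100, P(Category=elec) = 0.300, and 0.100×0.300 = 0.030 matches the joint entry. So Store and Category are independent.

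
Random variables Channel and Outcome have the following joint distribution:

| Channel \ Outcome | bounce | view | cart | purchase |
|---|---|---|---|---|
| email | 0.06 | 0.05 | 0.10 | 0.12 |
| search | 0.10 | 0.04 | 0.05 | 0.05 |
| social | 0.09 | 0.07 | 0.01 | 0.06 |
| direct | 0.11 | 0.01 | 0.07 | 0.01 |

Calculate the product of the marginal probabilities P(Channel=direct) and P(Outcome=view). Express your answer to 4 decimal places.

0.0340

P(Channel=direct) = 0.11 + 0.01 + 0.07 + 0.01 = 0.20.
P(Outcome=view) = 0.05 + 0.04 + 0.07 + 0.01 = 0.17.
Product: 0.20 × 0.17 = 0.0340.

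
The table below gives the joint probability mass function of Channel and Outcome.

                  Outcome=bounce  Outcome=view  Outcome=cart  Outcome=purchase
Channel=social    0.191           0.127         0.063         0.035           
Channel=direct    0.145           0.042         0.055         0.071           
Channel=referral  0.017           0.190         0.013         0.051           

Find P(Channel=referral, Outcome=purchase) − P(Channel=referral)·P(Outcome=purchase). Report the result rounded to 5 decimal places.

0.00845

P(Channel=referral) = 0.017 + 0.190 + 0.013 + 0.051 = 0.271.
P(Outcome=purchase) = 0.035 + 0.071 + 0.051 = 0.157.
P(Channel=referral, Outcome=purchase) − P(Channel=referral)P(Outcome=purchase) = 0.051 − 0.271×0.157 = 0.00845.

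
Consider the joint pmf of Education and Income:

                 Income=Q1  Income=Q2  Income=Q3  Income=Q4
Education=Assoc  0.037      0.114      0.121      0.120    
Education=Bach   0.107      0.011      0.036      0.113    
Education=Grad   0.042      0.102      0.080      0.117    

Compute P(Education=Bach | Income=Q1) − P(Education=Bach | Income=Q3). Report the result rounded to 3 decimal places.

0.423

P(Income=Q1) = 0.037 + 0.107 + 0.042 = 0.186; P(Education=Bach | Income=Q1) = 0.107/0.186 = 0.5753.
P(Income=Q3) = 0.121 + 0.036 + 0.080 = 0.237; P(Education=Bach | Income=Q3) = 0.036/0.237 = 0.1519.
Difference = 0.423.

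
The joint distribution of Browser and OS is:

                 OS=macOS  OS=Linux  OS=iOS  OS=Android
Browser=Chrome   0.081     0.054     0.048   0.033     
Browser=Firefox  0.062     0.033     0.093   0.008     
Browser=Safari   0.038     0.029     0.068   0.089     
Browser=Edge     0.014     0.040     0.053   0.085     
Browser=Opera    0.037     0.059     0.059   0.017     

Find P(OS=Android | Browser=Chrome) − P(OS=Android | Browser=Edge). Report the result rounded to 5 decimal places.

P(Browser=Chrome) = 0.081 + 0.054 + 0.048 + 0.033 = 0.216; P(OS=Android | Browser=Chrome) = 0.033/0.216 = 0.152778.
P(Browser=Edge) = 0.014 + 0.040 + 0.053 + 0.085 = 0.192; P(OS=Android | Browser=Edge) = 0.085/0.192 = 0.442708.
Difference = -0.28993.

-0.28993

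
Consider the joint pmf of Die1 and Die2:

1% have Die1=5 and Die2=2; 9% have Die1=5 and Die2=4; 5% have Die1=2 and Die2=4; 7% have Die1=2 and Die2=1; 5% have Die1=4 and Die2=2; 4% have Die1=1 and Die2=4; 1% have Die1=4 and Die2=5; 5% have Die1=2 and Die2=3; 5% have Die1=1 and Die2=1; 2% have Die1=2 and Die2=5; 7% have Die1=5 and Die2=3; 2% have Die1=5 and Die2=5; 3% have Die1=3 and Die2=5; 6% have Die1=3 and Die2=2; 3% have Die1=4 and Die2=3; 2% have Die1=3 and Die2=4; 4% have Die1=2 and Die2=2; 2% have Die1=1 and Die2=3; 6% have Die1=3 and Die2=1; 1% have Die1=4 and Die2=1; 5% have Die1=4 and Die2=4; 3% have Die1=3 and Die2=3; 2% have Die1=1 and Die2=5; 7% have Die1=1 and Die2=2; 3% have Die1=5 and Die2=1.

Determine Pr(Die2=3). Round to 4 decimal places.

0.2000

P(Die2=3) = 0.02 + 0.05 + 0.03 + 0.03 + 0.07 = 0.20.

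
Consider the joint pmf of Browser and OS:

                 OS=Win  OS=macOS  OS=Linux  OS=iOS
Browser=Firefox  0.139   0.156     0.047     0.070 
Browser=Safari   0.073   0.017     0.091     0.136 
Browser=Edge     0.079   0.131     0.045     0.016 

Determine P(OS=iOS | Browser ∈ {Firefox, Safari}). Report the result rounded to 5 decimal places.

P(Browser=Firefox) = 0.139 + 0.156 + 0.047 + 0.070 = 0.412.
P(Browser=Safari) = 0.073 + 0.017 + 0.091 + 0.136 = 0.317.
P(Browser ∈ {Firefox, Safari}) = 0.412 + 0.317 = 0.729; P(OS=iOS, Browser ∈ {Firefox, Safari}) = 0.070 + 0.136 = 0.206.
P(OS=iOS | Browser ∈ {Firefox, Safari}) = 0.206/0.729 = 0.28258.

0.28258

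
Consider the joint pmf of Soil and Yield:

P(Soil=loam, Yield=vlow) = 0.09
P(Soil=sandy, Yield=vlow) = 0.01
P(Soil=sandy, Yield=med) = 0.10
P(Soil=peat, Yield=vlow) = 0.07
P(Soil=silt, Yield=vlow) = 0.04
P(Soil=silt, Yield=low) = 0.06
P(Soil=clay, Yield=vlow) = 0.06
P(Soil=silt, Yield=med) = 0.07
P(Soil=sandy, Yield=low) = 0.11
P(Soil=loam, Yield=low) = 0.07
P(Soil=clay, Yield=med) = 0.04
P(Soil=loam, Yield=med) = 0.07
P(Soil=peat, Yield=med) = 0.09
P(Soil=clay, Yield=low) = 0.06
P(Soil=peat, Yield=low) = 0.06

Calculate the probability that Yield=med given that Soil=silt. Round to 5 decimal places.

P(Soil=silt) = 0.04 + 0.06 + 0.07 = 0.17.
P(Yield=med | Soil=silt) = 0.07/0.17 = 0.41176.

0.41176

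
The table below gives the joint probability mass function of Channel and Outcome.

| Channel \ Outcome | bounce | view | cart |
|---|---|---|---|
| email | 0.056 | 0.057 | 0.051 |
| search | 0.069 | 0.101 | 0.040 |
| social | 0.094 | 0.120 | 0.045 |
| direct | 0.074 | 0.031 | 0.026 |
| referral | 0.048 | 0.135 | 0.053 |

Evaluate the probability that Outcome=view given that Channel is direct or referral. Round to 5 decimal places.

P(Channel=direct) = 0.074 + 0.031 + 0.026 = 0.131.
P(Channel=referral) = 0.048 + 0.135 + 0.053 = 0.236.
P(Channel ∈ {direct, referral}) = 0.131 + 0.236 = 0.367; P(Outcome=view, Channel ∈ {direct, referral}) = 0.031 + 0.135 = 0.166.
P(Outcome=view | Channel ∈ {direct, referral}) = 0.166/0.367 = 0.45232.

0.45232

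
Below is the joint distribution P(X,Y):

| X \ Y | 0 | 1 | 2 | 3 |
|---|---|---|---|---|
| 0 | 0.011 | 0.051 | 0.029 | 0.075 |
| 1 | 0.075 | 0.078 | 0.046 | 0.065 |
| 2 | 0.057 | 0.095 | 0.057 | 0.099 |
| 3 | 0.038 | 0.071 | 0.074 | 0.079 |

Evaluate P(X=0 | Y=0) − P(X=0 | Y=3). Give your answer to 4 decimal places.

P(Y=0) = 0.011 + 0.075 + 0.057 + 0.038 = 0.181; P(X=0 | Y=0) = 0.011/0.181 = 0.06077.
P(Y=3) = 0.075 + 0.065 + 0.099 + 0.079 = 0.318; P(X=0 | Y=3) = 0.075/0.318 = 0.23585.
Difference = -0.1751.

-0.1751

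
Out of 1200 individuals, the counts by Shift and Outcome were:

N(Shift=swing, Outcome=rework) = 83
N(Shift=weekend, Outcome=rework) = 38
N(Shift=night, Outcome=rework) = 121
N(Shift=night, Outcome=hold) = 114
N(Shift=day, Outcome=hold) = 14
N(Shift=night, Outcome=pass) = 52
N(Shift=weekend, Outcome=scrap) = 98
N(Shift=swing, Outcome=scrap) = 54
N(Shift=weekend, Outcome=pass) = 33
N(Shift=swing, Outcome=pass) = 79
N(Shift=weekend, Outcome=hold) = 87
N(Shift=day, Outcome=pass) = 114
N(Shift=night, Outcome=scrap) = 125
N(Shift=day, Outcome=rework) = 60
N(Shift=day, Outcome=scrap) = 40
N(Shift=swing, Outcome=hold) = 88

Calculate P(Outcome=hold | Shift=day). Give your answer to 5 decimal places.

Total with Shift=day: 114 + 60 + 40 + 14 = 228.
P(Outcome=hold | Shift=day) = 14/228 = 0.06140.

0.06140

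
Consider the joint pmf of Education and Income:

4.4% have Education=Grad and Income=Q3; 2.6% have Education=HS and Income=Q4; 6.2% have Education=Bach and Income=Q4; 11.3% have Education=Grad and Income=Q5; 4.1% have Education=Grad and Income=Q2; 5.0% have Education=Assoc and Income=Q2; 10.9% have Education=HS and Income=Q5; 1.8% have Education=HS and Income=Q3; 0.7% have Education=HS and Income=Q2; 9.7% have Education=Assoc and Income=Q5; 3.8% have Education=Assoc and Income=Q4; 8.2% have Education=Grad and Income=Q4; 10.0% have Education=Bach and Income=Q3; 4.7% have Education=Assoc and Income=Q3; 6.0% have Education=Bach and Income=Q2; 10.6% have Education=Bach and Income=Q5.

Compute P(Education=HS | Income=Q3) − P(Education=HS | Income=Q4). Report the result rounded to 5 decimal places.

P(Income=Q3) = 0.018 + 0.047 + 0.100 + 0.044 = 0.209; P(Education=HS | Income=Q3) = 0.018/0.209 = 0.086124.
P(Income=Q4) = 0.026 + 0.038 + 0.062 + 0.082 = 0.208; P(Education=HS | Income=Q4) = 0.026/0.208 = 0.125000.
Difference = -0.03888.

-0.03888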